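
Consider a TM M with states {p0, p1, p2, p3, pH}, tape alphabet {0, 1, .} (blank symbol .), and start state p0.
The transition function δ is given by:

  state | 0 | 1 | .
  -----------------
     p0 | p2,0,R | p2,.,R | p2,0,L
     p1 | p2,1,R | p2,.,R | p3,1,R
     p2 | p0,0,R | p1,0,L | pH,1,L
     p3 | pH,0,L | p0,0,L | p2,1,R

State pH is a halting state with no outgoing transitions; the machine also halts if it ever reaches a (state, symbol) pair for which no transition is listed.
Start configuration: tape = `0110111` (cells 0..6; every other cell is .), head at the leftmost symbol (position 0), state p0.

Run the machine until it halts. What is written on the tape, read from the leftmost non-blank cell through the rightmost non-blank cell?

10.0101

state=p0 head=0 tape=[0]110111   (p0,0)→(p2,0,R)
state=p2 head=1 tape=0[1]10111   (p2,1)→(p1,0,L)
state=p1 head=0 tape=[0]010111   (p1,0)→(p2,1,R)
state=p2 head=1 tape=1[0]10111   (p2,0)→(p0,0,R)
state=p0 head=2 tape=10[1]0111   (p0,1)→(p2,.,R)
state=p2 head=3 tape=10.[0]111   (p2,0)→(p0,0,R)
state=p0 head=4 tape=10.0[1]11   (p0,1)→(p2,.,R)
state=p2 head=5 tape=10.0.[1]1   (p2,1)→(p1,0,L)
state=p1 head=4 tape=10.0[.]01   (p1,.)→(p3,1,R)
state=p3 head=5 tape=10.01[0]1   (p3,0)→(pH,0,L)
state=pH head=4 tape=10.0[1]01
The non-blank tape span at halt is 10.0101.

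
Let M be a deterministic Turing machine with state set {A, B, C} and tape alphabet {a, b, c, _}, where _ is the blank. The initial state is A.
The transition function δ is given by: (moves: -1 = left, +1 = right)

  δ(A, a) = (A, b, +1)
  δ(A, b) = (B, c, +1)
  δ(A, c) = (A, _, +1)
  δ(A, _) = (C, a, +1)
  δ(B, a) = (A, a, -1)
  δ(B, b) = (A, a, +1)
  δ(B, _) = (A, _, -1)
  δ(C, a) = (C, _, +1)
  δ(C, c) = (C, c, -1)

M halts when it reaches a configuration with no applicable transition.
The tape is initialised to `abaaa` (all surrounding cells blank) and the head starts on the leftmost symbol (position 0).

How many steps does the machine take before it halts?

state=A head=0 tape=[a]baaa__   (A,a)→(A,b,+1)
state=A head=1 tape=b[b]aaa__   (A,b)→(B,c,+1)
state=B head=2 tape=bc[a]aa__   (B,a)→(A,a,-1)
state=A head=1 tape=b[c]aaa__   (A,c)→(A,_,+1)
state=A head=2 tape=b_[a]aa__   (A,a)→(A,b,+1)
state=A head=3 tape=b_b[a]a__   (A,a)→(A,b,+1)
state=A head=4 tape=b_bb[a]__   (A,a)→(A,b,+1)
state=A head=5 tape=b_bbb[_]_   (A,_)→(C,a,+1)
state=C head=6 tape=b_bbba[_]
M halts after 8 transitions.

8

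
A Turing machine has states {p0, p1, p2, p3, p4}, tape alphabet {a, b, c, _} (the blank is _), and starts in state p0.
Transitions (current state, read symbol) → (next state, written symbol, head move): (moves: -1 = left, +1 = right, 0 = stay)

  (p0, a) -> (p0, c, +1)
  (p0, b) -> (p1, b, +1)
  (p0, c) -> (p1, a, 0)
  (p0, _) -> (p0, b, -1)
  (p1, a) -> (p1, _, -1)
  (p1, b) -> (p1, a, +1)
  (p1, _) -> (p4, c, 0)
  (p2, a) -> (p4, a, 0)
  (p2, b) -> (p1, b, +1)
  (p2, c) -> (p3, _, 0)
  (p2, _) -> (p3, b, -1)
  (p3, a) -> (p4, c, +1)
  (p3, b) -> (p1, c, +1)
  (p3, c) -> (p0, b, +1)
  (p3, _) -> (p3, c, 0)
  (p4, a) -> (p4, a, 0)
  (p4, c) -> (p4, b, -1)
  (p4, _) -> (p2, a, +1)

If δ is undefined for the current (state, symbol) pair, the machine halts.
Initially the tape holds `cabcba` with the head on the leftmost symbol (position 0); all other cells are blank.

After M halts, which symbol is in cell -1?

p0 | __[c]abcba   read c → write a, move 0, go to p1
p1 | __[a]abcba   read a → write _, move -1, go to p1
p1 | _[_]_abcba   read _ → write c, move 0, go to p4
p4 | _[c]_abcba   read c → write b, move -1, go to p4
p4 | [_]b_abcba   read _ → write a, move +1, go to p2
p2 | a[b]_abcba   read b → write b, move +1, go to p1
p1 | ab[_]abcba   read _ → write c, move 0, go to p4
p4 | ab[c]abcba   read c → write b, move -1, go to p4
p4 | a[b]babcba
Cell -1 holds b when M halts.

b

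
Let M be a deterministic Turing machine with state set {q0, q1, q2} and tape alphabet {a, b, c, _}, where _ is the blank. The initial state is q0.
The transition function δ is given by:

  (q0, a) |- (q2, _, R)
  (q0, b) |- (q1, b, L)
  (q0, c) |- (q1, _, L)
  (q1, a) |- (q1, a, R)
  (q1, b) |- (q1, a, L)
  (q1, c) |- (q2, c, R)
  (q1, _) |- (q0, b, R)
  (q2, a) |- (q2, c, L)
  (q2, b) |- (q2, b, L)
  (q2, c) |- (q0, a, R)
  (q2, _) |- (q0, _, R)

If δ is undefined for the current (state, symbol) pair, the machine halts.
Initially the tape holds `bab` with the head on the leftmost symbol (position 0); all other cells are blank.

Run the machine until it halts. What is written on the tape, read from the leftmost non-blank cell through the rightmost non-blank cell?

bb_bab

q0 | ___[b]ab   read b → write b, move L, go to q1
q1 | __[_]bab   read _ → write b, move R, go to q0
q0 | __b[b]ab   read b → write b, move L, go to q1
q1 | __[b]bab   read b → write a, move L, go to q1
q1 | _[_]abab   read _ → write b, move R, go to q0
q0 | _b[a]bab   read a → write _, move R, go to q2
q2 | _b_[b]ab   read b → write b, move L, go to q2
q2 | _b[_]bab   read _ → write _, move R, go to q0
q0 | _b_[b]ab   read b → write b, move L, go to q1
q1 | _b[_]bab   read _ → write b, move R, go to q0
q0 | _bb[b]ab   read b → write b, move L, go to q1
q1 | _b[b]bab   read b → write a, move L, go to q1
q1 | _[b]abab   read b → write a, move L, go to q1
q1 | [_]aabab   read _ → write b, move R, go to q0
q0 | b[a]abab   read a → write _, move R, go to q2
q2 | b_[a]bab   read a → write c, move L, go to q2
q2 | b[_]cbab   read _ → write _, move R, go to q0
q0 | b_[c]bab   read c → write _, move L, go to q1
q1 | b[_]_bab   read _ → write b, move R, go to q0
q0 | bb[_]bab
The non-blank tape span at halt is bb_bab.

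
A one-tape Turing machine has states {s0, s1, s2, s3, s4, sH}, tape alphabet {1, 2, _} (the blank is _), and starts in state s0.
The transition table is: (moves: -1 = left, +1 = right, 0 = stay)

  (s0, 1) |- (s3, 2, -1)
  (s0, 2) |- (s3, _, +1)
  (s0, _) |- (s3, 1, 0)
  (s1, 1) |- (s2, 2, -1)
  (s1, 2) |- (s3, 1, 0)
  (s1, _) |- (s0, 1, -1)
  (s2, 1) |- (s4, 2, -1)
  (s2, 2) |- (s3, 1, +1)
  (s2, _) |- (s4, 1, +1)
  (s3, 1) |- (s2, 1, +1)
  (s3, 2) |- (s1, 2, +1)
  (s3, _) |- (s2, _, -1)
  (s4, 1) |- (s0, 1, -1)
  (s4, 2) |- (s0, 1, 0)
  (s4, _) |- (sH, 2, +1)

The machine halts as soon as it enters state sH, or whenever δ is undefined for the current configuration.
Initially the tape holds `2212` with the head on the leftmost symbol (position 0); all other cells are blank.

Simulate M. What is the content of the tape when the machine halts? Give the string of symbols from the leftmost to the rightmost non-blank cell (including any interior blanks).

state=s0 head=0 tape=[2]212___   (s0,2)→(s3,_,+1)
state=s3 head=1 tape=_[2]12___   (s3,2)→(s1,2,+1)
state=s1 head=2 tape=_2[1]2___   (s1,1)→(s2,2,-1)
state=s2 head=1 tape=_[2]22___   (s2,2)→(s3,1,+1)
state=s3 head=2 tape=_1[2]2___   (s3,2)→(s1,2,+1)
state=s1 head=3 tape=_12[2]___   (s1,2)→(s3,1,0)
state=s3 head=3 tape=_12[1]___   (s3,1)→(s2,1,+1)
state=s2 head=4 tape=_121[_]__   (s2,_)→(s4,1,+1)
state=s4 head=5 tape=_1211[_]_   (s4,_)→(sH,2,+1)
state=sH head=6 tape=_12112[_]
The non-blank tape span at halt is 12112.

12112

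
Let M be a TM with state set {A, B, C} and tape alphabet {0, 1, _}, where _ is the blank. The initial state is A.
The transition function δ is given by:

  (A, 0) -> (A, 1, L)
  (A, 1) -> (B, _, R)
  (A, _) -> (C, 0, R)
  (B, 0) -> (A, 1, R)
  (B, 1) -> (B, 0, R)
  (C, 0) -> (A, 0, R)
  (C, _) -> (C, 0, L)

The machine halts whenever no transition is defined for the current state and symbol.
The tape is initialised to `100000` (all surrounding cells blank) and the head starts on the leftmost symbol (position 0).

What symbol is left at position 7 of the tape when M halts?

state=A head=0 tape=[1]00000___   (A,1)→(B,_,R)
state=B head=1 tape=_[0]0000___   (B,0)→(A,1,R)
state=A head=2 tape=_1[0]000___   (A,0)→(A,1,L)
state=A head=1 tape=_[1]1000___   (A,1)→(B,_,R)
state=B head=2 tape=__[1]000___   (B,1)→(B,0,R)
state=B head=3 tape=__0[0]00___   (B,0)→(A,1,R)
state=A head=4 tape=__01[0]0___   (A,0)→(A,1,L)
state=A head=3 tape=__0[1]10___   (A,1)→(B,_,R)
state=B head=4 tape=__0_[1]0___   (B,1)→(B,0,R)
state=B head=5 tape=__0_0[0]___   (B,0)→(A,1,R)
state=A head=6 tape=__0_01[_]__   (A,_)→(C,0,R)
state=C head=7 tape=__0_010[_]_   (C,_)→(C,0,L)
state=C head=6 tape=__0_01[0]0_   (C,0)→(A,0,R)
state=A head=7 tape=__0_010[0]_   (A,0)→(A,1,L)
state=A head=6 tape=__0_01[0]1_   (A,0)→(A,1,L)
state=A head=5 tape=__0_0[1]11_   (A,1)→(B,_,R)
state=B head=6 tape=__0_0_[1]1_   (B,1)→(B,0,R)
state=B head=7 tape=__0_0_0[1]_   (B,1)→(B,0,R)
state=B head=8 tape=__0_0_00[_]
Cell 7 holds 0 when M halts.

0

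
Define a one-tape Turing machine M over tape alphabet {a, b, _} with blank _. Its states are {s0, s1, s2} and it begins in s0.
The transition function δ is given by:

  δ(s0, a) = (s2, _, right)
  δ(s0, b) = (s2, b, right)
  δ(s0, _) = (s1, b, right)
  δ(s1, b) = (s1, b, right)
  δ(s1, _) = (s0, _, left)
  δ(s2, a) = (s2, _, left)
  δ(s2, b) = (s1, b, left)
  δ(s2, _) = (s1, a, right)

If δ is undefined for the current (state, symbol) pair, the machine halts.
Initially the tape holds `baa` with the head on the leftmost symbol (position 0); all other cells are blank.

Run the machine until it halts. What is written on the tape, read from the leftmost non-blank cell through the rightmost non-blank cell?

babaa

s0 | __[b]aa   read b → write b, move right, go to s2
s2 | __b[a]a   read a → write _, move left, go to s2
s2 | __[b]_a   read b → write b, move left, go to s1
s1 | _[_]b_a   read _ → write _, move left, go to s0
s0 | [_]_b_a   read _ → write b, move right, go to s1
s1 | b[_]b_a   read _ → write _, move left, go to s0
s0 | [b]_b_a   read b → write b, move right, go to s2
s2 | b[_]b_a   read _ → write a, move right, go to s1
s1 | ba[b]_a   read b → write b, move right, go to s1
s1 | bab[_]a   read _ → write _, move left, go to s0
s0 | ba[b]_a   read b → write b, move right, go to s2
s2 | bab[_]a   read _ → write a, move right, go to s1
s1 | baba[a]
The non-blank tape span at halt is babaa.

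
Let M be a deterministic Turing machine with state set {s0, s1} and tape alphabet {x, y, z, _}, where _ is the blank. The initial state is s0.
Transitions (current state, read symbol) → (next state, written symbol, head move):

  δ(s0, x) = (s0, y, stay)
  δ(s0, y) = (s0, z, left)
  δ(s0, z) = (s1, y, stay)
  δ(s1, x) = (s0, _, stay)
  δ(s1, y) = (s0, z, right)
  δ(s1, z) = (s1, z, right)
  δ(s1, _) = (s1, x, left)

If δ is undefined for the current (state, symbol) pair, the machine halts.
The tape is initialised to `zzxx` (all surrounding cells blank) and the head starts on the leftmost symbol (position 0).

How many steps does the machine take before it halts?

state=s0 head=0 tape=[z]zxx_   (s0,z)→(s1,y,stay)
state=s1 head=0 tape=[y]zxx_   (s1,y)→(s0,z,right)
state=s0 head=1 tape=z[z]xx_   (s0,z)→(s1,y,stay)
state=s1 head=1 tape=z[y]xx_   (s1,y)→(s0,z,right)
state=s0 head=2 tape=zz[x]x_   (s0,x)→(s0,y,stay)
state=s0 head=2 tape=zz[y]x_   (s0,y)→(s0,z,left)
state=s0 head=1 tape=z[z]zx_   (s0,z)→(s1,y,stay)
state=s1 head=1 tape=z[y]zx_   (s1,y)→(s0,z,right)
state=s0 head=2 tape=zz[z]x_   (s0,z)→(s1,y,stay)
state=s1 head=2 tape=zz[y]x_   (s1,y)→(s0,z,right)
state=s0 head=3 tape=zzz[x]_   (s0,x)→(s0,y,stay)
state=s0 head=3 tape=zzz[y]_   (s0,y)→(s0,z,left)
state=s0 head=2 tape=zz[z]z_   (s0,z)→(s1,y,stay)
state=s1 head=2 tape=zz[y]z_   (s1,y)→(s0,z,right)
state=s0 head=3 tape=zzz[z]_   (s0,z)→(s1,y,stay)
state=s1 head=3 tape=zzz[y]_   (s1,y)→(s0,z,right)
state=s0 head=4 tape=zzzz[_]
M halts after 16 transitions.

16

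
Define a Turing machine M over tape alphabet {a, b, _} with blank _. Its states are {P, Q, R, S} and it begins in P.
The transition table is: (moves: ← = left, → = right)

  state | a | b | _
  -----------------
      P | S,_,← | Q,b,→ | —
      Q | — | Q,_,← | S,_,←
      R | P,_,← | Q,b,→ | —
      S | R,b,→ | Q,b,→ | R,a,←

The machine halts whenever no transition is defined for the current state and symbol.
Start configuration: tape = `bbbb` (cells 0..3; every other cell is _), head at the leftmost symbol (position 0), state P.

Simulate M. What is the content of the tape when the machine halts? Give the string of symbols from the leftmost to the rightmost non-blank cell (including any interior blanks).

a___bb

state=P head=0 tape=___[b]bbb   (P,b)→(Q,b,→)
state=Q head=1 tape=___b[b]bb   (Q,b)→(Q,_,←)
state=Q head=0 tape=___[b]_bb   (Q,b)→(Q,_,←)
state=Q head=-1 tape=__[_]__bb   (Q,_)→(S,_,←)
state=S head=-2 tape=_[_]___bb   (S,_)→(R,a,←)
state=R head=-3 tape=[_]a___bb
The non-blank tape span at halt is a___bb.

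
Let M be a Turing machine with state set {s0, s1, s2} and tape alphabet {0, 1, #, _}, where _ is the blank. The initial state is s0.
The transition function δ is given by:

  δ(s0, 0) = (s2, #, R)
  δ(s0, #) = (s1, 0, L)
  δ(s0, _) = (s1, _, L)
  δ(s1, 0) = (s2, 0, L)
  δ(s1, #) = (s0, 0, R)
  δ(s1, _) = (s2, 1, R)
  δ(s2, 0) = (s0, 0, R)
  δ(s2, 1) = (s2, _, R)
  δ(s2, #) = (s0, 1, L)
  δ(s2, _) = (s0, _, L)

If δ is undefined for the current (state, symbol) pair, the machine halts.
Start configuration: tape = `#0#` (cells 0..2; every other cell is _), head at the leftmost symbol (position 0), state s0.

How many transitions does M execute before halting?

s0 | ___[#]0#_   read # → write 0, move L, go to s1
s1 | __[_]00#_   read _ → write 1, move R, go to s2
s2 | __1[0]0#_   read 0 → write 0, move R, go to s0
s0 | __10[0]#_   read 0 → write #, move R, go to s2
s2 | __10#[#]_   read # → write 1, move L, go to s0
s0 | __10[#]1_   read # → write 0, move L, go to s1
s1 | __1[0]01_   read 0 → write 0, move L, go to s2
s2 | __[1]001_   read 1 → write _, move R, go to s2
s2 | ___[0]01_   read 0 → write 0, move R, go to s0
s0 | ___0[0]1_   read 0 → write #, move R, go to s2
s2 | ___0#[1]_   read 1 → write _, move R, go to s2
s2 | ___0#_[_]   read _ → write _, move L, go to s0
s0 | ___0#[_]_   read _ → write _, move L, go to s1
s1 | ___0[#]__   read # → write 0, move R, go to s0
s0 | ___00[_]_   read _ → write _, move L, go to s1
s1 | ___0[0]__   read 0 → write 0, move L, go to s2
s2 | ___[0]0__   read 0 → write 0, move R, go to s0
s0 | ___0[0]__   read 0 → write #, move R, go to s2
s2 | ___0#[_]_   read _ → write _, move L, go to s0
s0 | ___0[#]__   read # → write 0, move L, go to s1
s1 | ___[0]0__   read 0 → write 0, move L, go to s2
s2 | __[_]00__   read _ → write _, move L, go to s0
s0 | _[_]_00__   read _ → write _, move L, go to s1
s1 | [_]__00__   read _ → write 1, move R, go to s2
s2 | 1[_]_00__   read _ → write _, move L, go to s0
s0 | [1]__00__
M halts after 25 transitions.

25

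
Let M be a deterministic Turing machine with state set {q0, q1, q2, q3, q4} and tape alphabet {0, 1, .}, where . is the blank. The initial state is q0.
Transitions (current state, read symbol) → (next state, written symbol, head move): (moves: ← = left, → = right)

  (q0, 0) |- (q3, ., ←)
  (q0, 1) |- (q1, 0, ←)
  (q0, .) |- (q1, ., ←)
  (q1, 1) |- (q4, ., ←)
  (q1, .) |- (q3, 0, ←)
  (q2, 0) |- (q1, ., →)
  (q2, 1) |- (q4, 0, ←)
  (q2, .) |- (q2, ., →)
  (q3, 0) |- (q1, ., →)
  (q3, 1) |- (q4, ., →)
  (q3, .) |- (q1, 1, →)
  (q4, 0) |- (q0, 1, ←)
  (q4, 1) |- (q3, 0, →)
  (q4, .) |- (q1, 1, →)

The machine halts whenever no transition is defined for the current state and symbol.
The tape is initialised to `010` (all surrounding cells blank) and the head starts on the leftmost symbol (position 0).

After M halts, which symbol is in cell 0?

q0 | ...[0]10   read 0 → write ., move ←, go to q3
q3 | ..[.].10   read . → write 1, move →, go to q1
q1 | ..1[.]10   read . → write 0, move ←, go to q3
q3 | ..[1]010   read 1 → write ., move →, go to q4
q4 | ...[0]10   read 0 → write 1, move ←, go to q0
q0 | ..[.]110   read . → write ., move ←, go to q1
q1 | .[.].110   read . → write 0, move ←, go to q3
q3 | [.]0.110   read . → write 1, move →, go to q1
q1 | 1[0].110
Cell 0 holds 1 when M halts.

1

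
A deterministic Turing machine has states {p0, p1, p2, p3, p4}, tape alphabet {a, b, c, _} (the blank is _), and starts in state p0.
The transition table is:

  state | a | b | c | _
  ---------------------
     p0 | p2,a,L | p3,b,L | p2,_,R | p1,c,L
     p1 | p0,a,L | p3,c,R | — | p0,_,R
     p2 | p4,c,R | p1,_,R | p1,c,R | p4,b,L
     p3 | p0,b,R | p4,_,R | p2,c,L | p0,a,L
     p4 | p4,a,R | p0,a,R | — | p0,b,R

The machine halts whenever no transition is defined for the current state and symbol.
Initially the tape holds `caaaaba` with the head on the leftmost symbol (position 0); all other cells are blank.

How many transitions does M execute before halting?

14

p0 | [c]aaaaba__   read c → write _, move R, go to p2
p2 | _[a]aaaba__   read a → write c, move R, go to p4
p4 | _c[a]aaba__   read a → write a, move R, go to p4
p4 | _ca[a]aba__   read a → write a, move R, go to p4
p4 | _caa[a]ba__   read a → write a, move R, go to p4
p4 | _caaa[b]a__   read b → write a, move R, go to p0
p0 | _caaaa[a]__   read a → write a, move L, go to p2
p2 | _caaa[a]a__   read a → write c, move R, go to p4
p4 | _caaac[a]__   read a → write a, move R, go to p4
p4 | _caaaca[_]_   read _ → write b, move R, go to p0
p0 | _caaacab[_]   read _ → write c, move L, go to p1
p1 | _caaaca[b]c   read b → write c, move R, go to p3
p3 | _caaacac[c]   read c → write c, move L, go to p2
p2 | _caaaca[c]c   read c → write c, move R, go to p1
p1 | _caaacac[c]
M halts after 14 transitions.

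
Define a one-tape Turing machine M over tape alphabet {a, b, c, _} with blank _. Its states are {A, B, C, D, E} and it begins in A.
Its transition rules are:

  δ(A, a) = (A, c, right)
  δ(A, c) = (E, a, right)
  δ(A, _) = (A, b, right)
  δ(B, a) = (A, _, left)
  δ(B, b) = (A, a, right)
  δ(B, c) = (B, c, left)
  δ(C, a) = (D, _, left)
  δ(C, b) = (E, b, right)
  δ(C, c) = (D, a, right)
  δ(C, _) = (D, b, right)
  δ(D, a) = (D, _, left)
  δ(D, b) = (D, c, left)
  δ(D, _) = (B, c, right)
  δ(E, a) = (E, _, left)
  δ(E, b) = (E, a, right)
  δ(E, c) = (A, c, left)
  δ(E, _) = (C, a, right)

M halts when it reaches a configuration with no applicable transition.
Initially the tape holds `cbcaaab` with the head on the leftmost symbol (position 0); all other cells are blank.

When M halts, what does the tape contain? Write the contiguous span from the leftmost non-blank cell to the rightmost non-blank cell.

state=A head=0 tape=[c]bcaaab   (A,c)→(E,a,right)
state=E head=1 tape=a[b]caaab   (E,b)→(E,a,right)
state=E head=2 tape=aa[c]aaab   (E,c)→(A,c,left)
state=A head=1 tape=a[a]caaab   (A,a)→(A,c,right)
state=A head=2 tape=ac[c]aaab   (A,c)→(E,a,right)
state=E head=3 tape=aca[a]aab   (E,a)→(E,_,left)
state=E head=2 tape=ac[a]_aab   (E,a)→(E,_,left)
state=E head=1 tape=a[c]__aab   (E,c)→(A,c,left)
state=A head=0 tape=[a]c__aab   (A,a)→(A,c,right)
state=A head=1 tape=c[c]__aab   (A,c)→(E,a,right)
state=E head=2 tape=ca[_]_aab   (E,_)→(C,a,right)
state=C head=3 tape=caa[_]aab   (C,_)→(D,b,right)
state=D head=4 tape=caab[a]ab   (D,a)→(D,_,left)
state=D head=3 tape=caa[b]_ab   (D,b)→(D,c,left)
state=D head=2 tape=ca[a]c_ab   (D,a)→(D,_,left)
state=D head=1 tape=c[a]_c_ab   (D,a)→(D,_,left)
state=D head=0 tape=[c]__c_ab
The non-blank tape span at halt is c__c_ab.

c__c_ab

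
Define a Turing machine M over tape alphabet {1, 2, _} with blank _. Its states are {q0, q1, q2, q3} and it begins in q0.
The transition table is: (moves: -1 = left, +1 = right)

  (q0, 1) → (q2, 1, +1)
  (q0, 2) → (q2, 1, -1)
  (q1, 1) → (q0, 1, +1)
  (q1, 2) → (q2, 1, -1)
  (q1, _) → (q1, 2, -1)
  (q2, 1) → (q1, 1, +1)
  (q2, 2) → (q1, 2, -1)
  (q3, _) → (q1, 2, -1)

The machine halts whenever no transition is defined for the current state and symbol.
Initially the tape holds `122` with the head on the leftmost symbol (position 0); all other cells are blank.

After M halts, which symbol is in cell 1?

1

q0 | [1]22_   read 1 → write 1, move +1, go to q2
q2 | 1[2]2_   read 2 → write 2, move -1, go to q1
q1 | [1]22_   read 1 → write 1, move +1, go to q0
q0 | 1[2]2_   read 2 → write 1, move -1, go to q2
q2 | [1]12_   read 1 → write 1, move +1, go to q1
q1 | 1[1]2_   read 1 → write 1, move +1, go to q0
q0 | 11[2]_   read 2 → write 1, move -1, go to q2
q2 | 1[1]1_   read 1 → write 1, move +1, go to q1
q1 | 11[1]_   read 1 → write 1, move +1, go to q0
q0 | 111[_]
Cell 1 holds 1 when M halts.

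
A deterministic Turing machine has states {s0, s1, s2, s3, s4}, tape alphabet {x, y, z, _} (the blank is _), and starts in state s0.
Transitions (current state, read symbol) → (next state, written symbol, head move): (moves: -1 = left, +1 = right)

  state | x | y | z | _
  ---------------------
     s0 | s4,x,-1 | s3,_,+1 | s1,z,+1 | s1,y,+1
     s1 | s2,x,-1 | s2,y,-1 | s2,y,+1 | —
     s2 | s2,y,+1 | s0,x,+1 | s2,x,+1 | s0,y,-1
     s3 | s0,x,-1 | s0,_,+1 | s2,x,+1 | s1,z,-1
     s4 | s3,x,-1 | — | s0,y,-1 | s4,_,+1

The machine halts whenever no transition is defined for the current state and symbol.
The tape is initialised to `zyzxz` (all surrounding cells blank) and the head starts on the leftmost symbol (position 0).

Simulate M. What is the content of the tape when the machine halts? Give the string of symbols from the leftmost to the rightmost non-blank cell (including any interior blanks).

xxxyxy

s0 | [z]yzxz_   read z → write z, move +1, go to s1
s1 | z[y]zxz_   read y → write y, move -1, go to s2
s2 | [z]yzxz_   read z → write x, move +1, go to s2
s2 | x[y]zxz_   read y → write x, move +1, go to s0
s0 | xx[z]xz_   read z → write z, move +1, go to s1
s1 | xxz[x]z_   read x → write x, move -1, go to s2
s2 | xx[z]xz_   read z → write x, move +1, go to s2
s2 | xxx[x]z_   read x → write y, move +1, go to s2
s2 | xxxy[z]_   read z → write x, move +1, go to s2
s2 | xxxyx[_]   read _ → write y, move -1, go to s0
s0 | xxxy[x]y   read x → write x, move -1, go to s4
s4 | xxx[y]xy
The non-blank tape span at halt is xxxyxy.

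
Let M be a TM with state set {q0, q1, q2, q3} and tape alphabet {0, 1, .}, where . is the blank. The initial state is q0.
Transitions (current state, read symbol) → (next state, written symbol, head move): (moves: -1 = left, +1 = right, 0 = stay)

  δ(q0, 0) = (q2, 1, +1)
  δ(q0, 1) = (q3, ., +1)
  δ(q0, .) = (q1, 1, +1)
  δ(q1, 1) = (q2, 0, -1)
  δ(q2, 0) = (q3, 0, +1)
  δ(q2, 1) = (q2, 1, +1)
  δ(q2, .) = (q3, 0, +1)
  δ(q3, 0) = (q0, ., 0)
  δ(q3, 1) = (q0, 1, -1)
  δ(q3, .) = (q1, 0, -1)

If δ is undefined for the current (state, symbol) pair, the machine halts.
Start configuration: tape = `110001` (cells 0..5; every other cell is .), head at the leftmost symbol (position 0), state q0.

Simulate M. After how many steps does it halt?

q0 | [1]10001   read 1 → write ., move +1, go to q3
q3 | .[1]0001   read 1 → write 1, move -1, go to q0
q0 | [.]10001   read . → write 1, move +1, go to q1
q1 | 1[1]0001   read 1 → write 0, move -1, go to q2
q2 | [1]00001   read 1 → write 1, move +1, go to q2
q2 | 1[0]0001   read 0 → write 0, move +1, go to q3
q3 | 10[0]001   read 0 → write ., move 0, go to q0
q0 | 10[.]001   read . → write 1, move +1, go to q1
q1 | 101[0]01
M halts after 8 transitions.

8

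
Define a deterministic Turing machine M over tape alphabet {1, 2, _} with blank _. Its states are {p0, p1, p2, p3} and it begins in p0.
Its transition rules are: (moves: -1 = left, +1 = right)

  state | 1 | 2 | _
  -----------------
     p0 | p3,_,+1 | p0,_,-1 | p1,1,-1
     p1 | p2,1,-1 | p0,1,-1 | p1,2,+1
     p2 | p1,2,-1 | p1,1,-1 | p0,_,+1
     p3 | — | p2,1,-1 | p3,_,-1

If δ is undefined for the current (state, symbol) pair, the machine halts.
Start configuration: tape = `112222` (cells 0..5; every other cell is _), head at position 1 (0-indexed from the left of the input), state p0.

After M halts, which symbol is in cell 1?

_

state=p0 head=1 tape=1[1]2222_   (p0,1)→(p3,_,+1)
state=p3 head=2 tape=1_[2]222_   (p3,2)→(p2,1,-1)
state=p2 head=1 tape=1[_]1222_   (p2,_)→(p0,_,+1)
state=p0 head=2 tape=1_[1]222_   (p0,1)→(p3,_,+1)
state=p3 head=3 tape=1__[2]22_   (p3,2)→(p2,1,-1)
state=p2 head=2 tape=1_[_]122_   (p2,_)→(p0,_,+1)
state=p0 head=3 tape=1__[1]22_   (p0,1)→(p3,_,+1)
state=p3 head=4 tape=1___[2]2_   (p3,2)→(p2,1,-1)
state=p2 head=3 tape=1__[_]12_   (p2,_)→(p0,_,+1)
state=p0 head=4 tape=1___[1]2_   (p0,1)→(p3,_,+1)
state=p3 head=5 tape=1____[2]_   (p3,2)→(p2,1,-1)
state=p2 head=4 tape=1___[_]1_   (p2,_)→(p0,_,+1)
state=p0 head=5 tape=1____[1]_   (p0,1)→(p3,_,+1)
state=p3 head=6 tape=1_____[_]   (p3,_)→(p3,_,-1)
state=p3 head=5 tape=1____[_]_   (p3,_)→(p3,_,-1)
state=p3 head=4 tape=1___[_]__   (p3,_)→(p3,_,-1)
state=p3 head=3 tape=1__[_]___   (p3,_)→(p3,_,-1)
state=p3 head=2 tape=1_[_]____   (p3,_)→(p3,_,-1)
state=p3 head=1 tape=1[_]_____   (p3,_)→(p3,_,-1)
state=p3 head=0 tape=[1]______
Cell 1 holds _ when M halts.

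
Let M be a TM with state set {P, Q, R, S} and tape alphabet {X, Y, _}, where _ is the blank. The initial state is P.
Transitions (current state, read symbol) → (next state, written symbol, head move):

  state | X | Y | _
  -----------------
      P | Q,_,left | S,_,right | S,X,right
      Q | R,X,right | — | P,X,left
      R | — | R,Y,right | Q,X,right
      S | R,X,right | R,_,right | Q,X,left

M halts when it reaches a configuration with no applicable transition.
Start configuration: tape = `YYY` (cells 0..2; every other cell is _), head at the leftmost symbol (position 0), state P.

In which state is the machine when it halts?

state=P head=0 tape=[Y]YY__   (P,Y)→(S,_,right)
state=S head=1 tape=_[Y]Y__   (S,Y)→(R,_,right)
state=R head=2 tape=__[Y]__   (R,Y)→(R,Y,right)
state=R head=3 tape=__Y[_]_   (R,_)→(Q,X,right)
state=Q head=4 tape=__YX[_]   (Q,_)→(P,X,left)
state=P head=3 tape=__Y[X]X   (P,X)→(Q,_,left)
state=Q head=2 tape=__[Y]_X
No transition is defined for (Q, Y); M halts in state Q.

Q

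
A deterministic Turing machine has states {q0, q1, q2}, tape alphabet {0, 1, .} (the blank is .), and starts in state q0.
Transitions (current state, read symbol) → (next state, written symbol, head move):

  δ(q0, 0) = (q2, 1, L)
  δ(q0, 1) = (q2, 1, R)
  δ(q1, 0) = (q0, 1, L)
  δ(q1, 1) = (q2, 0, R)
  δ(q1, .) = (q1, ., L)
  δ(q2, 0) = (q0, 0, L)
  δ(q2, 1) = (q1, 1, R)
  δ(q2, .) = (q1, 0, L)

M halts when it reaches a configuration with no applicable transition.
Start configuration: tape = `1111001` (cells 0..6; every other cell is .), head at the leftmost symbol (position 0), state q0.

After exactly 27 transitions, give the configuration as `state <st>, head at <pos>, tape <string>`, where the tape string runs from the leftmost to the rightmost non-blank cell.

q0 | [1]111001...   read 1 → write 1, move R, go to q2
q2 | 1[1]11001...   read 1 → write 1, move R, go to q1
q1 | 11[1]1001...   read 1 → write 0, move R, go to q2
q2 | 110[1]001...   read 1 → write 1, move R, go to q1
q1 | 1101[0]01...   read 0 → write 1, move L, go to q0
q0 | 110[1]101...   read 1 → write 1, move R, go to q2
q2 | 1101[1]01...   read 1 → write 1, move R, go to q1
q1 | 11011[0]1...   read 0 → write 1, move L, go to q0
q0 | 1101[1]11...   read 1 → write 1, move R, go to q2
q2 | 11011[1]1...   read 1 → write 1, move R, go to q1
q1 | 110111[1]...   read 1 → write 0, move R, go to q2
q2 | 1101110[.]..   read . → write 0, move L, go to q1
q1 | 110111[0]0..   read 0 → write 1, move L, go to q0
q0 | 11011[1]10..   read 1 → write 1, move R, go to q2
q2 | 110111[1]0..   read 1 → write 1, move R, go to q1
q1 | 1101111[0]..   read 0 → write 1, move L, go to q0
q0 | 110111[1]1..   read 1 → write 1, move R, go to q2
q2 | 1101111[1]..   read 1 → write 1, move R, go to q1
q1 | 11011111[.].   read . → write ., move L, go to q1
q1 | 1101111[1]..   read 1 → write 0, move R, go to q2
q2 | 11011110[.].   read . → write 0, move L, go to q1
q1 | 1101111[0]0.   read 0 → write 1, move L, go to q0
q0 | 110111[1]10.   read 1 → write 1, move R, go to q2
q2 | 1101111[1]0.   read 1 → write 1, move R, go to q1
q1 | 11011111[0].   read 0 → write 1, move L, go to q0
q0 | 1101111[1]1.   read 1 → write 1, move R, go to q2
q2 | 11011111[1].   read 1 → write 1, move R, go to q1
q1 | 110111111[.]
After 27 steps: state q1, head at 9, tape 110111111.

state q1, head at 9, tape 110111111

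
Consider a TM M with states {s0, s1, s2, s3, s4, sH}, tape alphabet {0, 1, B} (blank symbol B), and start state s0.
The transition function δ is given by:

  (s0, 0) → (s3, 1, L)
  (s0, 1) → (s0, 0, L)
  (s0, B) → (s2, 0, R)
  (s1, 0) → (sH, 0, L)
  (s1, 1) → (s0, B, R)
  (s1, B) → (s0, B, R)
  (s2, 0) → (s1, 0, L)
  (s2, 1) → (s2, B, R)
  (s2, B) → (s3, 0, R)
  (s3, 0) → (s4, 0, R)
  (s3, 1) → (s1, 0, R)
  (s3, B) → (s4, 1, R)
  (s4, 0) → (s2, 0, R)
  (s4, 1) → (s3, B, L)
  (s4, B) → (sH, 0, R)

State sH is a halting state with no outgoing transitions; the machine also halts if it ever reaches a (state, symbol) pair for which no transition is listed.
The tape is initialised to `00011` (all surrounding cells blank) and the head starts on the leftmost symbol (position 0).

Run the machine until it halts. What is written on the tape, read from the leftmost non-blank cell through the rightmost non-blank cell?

000001

s0 | B[0]0011   read 0 → write 1, move L, go to s3
s3 | [B]10011   read B → write 1, move R, go to s4
s4 | 1[1]0011   read 1 → write B, move L, go to s3
s3 | [1]B0011   read 1 → write 0, move R, go to s1
s1 | 0[B]0011   read B → write B, move R, go to s0
s0 | 0B[0]011   read 0 → write 1, move L, go to s3
s3 | 0[B]1011   read B → write 1, move R, go to s4
s4 | 01[1]011   read 1 → write B, move L, go to s3
s3 | 0[1]B011   read 1 → write 0, move R, go to s1
s1 | 00[B]011   read B → write B, move R, go to s0
s0 | 00B[0]11   read 0 → write 1, move L, go to s3
s3 | 00[B]111   read B → write 1, move R, go to s4
s4 | 001[1]11   read 1 → write B, move L, go to s3
s3 | 00[1]B11   read 1 → write 0, move R, go to s1
s1 | 000[B]11   read B → write B, move R, go to s0
s0 | 000B[1]1   read 1 → write 0, move L, go to s0
s0 | 000[B]01   read B → write 0, move R, go to s2
s2 | 0000[0]1   read 0 → write 0, move L, go to s1
s1 | 000[0]01   read 0 → write 0, move L, go to sH
sH | 00[0]001
The non-blank tape span at halt is 000001.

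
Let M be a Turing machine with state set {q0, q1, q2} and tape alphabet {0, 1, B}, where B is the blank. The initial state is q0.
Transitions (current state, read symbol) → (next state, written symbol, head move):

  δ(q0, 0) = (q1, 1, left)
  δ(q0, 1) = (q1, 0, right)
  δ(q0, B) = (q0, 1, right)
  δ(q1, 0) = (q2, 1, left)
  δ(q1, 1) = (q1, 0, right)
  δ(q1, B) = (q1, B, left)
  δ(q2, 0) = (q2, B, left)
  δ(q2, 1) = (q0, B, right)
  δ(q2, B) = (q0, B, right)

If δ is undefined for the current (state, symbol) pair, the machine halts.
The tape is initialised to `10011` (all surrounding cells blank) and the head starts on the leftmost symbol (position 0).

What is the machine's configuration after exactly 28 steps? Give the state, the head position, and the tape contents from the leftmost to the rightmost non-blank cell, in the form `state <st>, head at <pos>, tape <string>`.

state q0, head at 4, tape 1B1

state=q0 head=0 tape=B[1]0011B   (q0,1)→(q1,0,right)
state=q1 head=1 tape=B0[0]011B   (q1,0)→(q2,1,left)
state=q2 head=0 tape=B[0]1011B   (q2,0)→(q2,B,left)
state=q2 head=-1 tape=[B]B1011B   (q2,B)→(q0,B,right)
state=q0 head=0 tape=B[B]1011B   (q0,B)→(q0,1,right)
state=q0 head=1 tape=B1[1]011B   (q0,1)→(q1,0,right)
state=q1 head=2 tape=B10[0]11B   (q1,0)→(q2,1,left)
state=q2 head=1 tape=B1[0]111B   (q2,0)→(q2,B,left)
state=q2 head=0 tape=B[1]B111B   (q2,1)→(q0,B,right)
state=q0 head=1 tape=BB[B]111B   (q0,B)→(q0,1,right)
state=q0 head=2 tape=BB1[1]11B   (q0,1)→(q1,0,right)
state=q1 head=3 tape=BB10[1]1B   (q1,1)→(q1,0,right)
state=q1 head=4 tape=BB100[1]B   (q1,1)→(q1,0,right)
state=q1 head=5 tape=BB1000[B]   (q1,B)→(q1,B,left)
state=q1 head=4 tape=BB100[0]B   (q1,0)→(q2,1,left)
state=q2 head=3 tape=BB10[0]1B   (q2,0)→(q2,B,left)
state=q2 head=2 tape=BB1[0]B1B   (q2,0)→(q2,B,left)
state=q2 head=1 tape=BB[1]BB1B   (q2,1)→(q0,B,right)
state=q0 head=2 tape=BBB[B]B1B   (q0,B)→(q0,1,right)
state=q0 head=3 tape=BBB1[B]1B   (q0,B)→(q0,1,right)
state=q0 head=4 tape=BBB11[1]B   (q0,1)→(q1,0,right)
state=q1 head=5 tape=BBB110[B]   (q1,B)→(q1,B,left)
state=q1 head=4 tape=BBB11[0]B   (q1,0)→(q2,1,left)
state=q2 head=3 tape=BBB1[1]1B   (q2,1)→(q0,B,right)
state=q0 head=4 tape=BBB1B[1]B   (q0,1)→(q1,0,right)
state=q1 head=5 tape=BBB1B0[B]   (q1,B)→(q1,B,left)
state=q1 head=4 tape=BBB1B[0]B   (q1,0)→(q2,1,left)
state=q2 head=3 tape=BBB1[B]1B   (q2,B)→(q0,B,right)
state=q0 head=4 tape=BBB1B[1]B
After 28 steps: state q0, head at 4, tape 1B1.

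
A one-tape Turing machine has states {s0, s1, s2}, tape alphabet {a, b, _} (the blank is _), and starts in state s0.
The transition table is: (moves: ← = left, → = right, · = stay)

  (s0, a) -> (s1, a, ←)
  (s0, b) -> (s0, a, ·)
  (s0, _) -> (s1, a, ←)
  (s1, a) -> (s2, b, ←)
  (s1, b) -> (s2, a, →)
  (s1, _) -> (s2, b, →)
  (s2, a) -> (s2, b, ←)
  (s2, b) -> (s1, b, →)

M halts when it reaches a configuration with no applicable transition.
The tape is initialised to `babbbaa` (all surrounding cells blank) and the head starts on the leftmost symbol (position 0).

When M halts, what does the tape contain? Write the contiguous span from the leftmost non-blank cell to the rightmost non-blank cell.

state=s0 head=0 tape=_[b]abbbaa_   (s0,b)→(s0,a,·)
state=s0 head=0 tape=_[a]abbbaa_   (s0,a)→(s1,a,←)
state=s1 head=-1 tape=[_]aabbbaa_   (s1,_)→(s2,b,→)
state=s2 head=0 tape=b[a]abbbaa_   (s2,a)→(s2,b,←)
state=s2 head=-1 tape=[b]babbbaa_   (s2,b)→(s1,b,→)
state=s1 head=0 tape=b[b]abbbaa_   (s1,b)→(s2,a,→)
state=s2 head=1 tape=ba[a]bbbaa_   (s2,a)→(s2,b,←)
state=s2 head=0 tape=b[a]bbbbaa_   (s2,a)→(s2,b,←)
state=s2 head=-1 tape=[b]bbbbbaa_   (s2,b)→(s1,b,→)
state=s1 head=0 tape=b[b]bbbbaa_   (s1,b)→(s2,a,→)
state=s2 head=1 tape=ba[b]bbbaa_   (s2,b)→(s1,b,→)
state=s1 head=2 tape=bab[b]bbaa_   (s1,b)→(s2,a,→)
state=s2 head=3 tape=baba[b]baa_   (s2,b)→(s1,b,→)
state=s1 head=4 tape=babab[b]aa_   (s1,b)→(s2,a,→)
state=s2 head=5 tape=bababa[a]a_   (s2,a)→(s2,b,←)
state=s2 head=4 tape=babab[a]ba_   (s2,a)→(s2,b,←)
state=s2 head=3 tape=baba[b]bba_   (s2,b)→(s1,b,→)
state=s1 head=4 tape=babab[b]ba_   (s1,b)→(s2,a,→)
state=s2 head=5 tape=bababa[b]a_   (s2,b)→(s1,b,→)
state=s1 head=6 tape=bababab[a]_   (s1,a)→(s2,b,←)
state=s2 head=5 tape=bababa[b]b_   (s2,b)→(s1,b,→)
state=s1 head=6 tape=bababab[b]_   (s1,b)→(s2,a,→)
state=s2 head=7 tape=babababa[_]
The non-blank tape span at halt is babababa.

babababa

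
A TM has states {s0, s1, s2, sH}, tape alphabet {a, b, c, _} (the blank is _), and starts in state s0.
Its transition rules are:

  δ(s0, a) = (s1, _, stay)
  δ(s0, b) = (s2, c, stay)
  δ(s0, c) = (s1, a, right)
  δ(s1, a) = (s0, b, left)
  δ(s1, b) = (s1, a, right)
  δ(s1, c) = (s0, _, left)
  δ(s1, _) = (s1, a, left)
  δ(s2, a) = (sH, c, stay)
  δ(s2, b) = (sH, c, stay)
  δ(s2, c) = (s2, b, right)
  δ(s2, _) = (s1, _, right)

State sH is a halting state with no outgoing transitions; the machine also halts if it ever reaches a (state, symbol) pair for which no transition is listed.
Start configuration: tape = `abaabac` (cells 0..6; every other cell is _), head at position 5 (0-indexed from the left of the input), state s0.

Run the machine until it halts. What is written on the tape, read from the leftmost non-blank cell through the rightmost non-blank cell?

babbabc

s0 | _abaab[a]c   read a → write _, move stay, go to s1
s1 | _abaab[_]c   read _ → write a, move left, go to s1
s1 | _abaa[b]ac   read b → write a, move right, go to s1
s1 | _abaaa[a]c   read a → write b, move left, go to s0
s0 | _abaa[a]bc   read a → write _, move stay, go to s1
s1 | _abaa[_]bc   read _ → write a, move left, go to s1
s1 | _aba[a]abc   read a → write b, move left, go to s0
s0 | _ab[a]babc   read a → write _, move stay, go to s1
s1 | _ab[_]babc   read _ → write a, move left, go to s1
s1 | _a[b]ababc   read b → write a, move right, go to s1
s1 | _aa[a]babc   read a → write b, move left, go to s0
s0 | _a[a]bbabc   read a → write _, move stay, go to s1
s1 | _a[_]bbabc   read _ → write a, move left, go to s1
s1 | _[a]abbabc   read a → write b, move left, go to s0
s0 | [_]babbabc
The non-blank tape span at halt is babbabc.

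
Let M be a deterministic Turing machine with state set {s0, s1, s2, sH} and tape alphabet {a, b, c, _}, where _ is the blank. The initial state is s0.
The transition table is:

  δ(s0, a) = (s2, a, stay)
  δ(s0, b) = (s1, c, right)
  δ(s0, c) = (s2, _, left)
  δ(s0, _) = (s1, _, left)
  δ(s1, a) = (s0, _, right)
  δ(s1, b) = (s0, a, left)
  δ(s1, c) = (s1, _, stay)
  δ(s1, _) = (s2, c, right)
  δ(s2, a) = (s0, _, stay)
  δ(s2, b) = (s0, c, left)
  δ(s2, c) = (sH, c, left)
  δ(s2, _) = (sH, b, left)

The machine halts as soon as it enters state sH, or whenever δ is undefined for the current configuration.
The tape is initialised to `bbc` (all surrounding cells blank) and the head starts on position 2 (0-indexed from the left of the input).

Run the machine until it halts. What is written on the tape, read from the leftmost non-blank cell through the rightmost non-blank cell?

s0 | bb[c]   read c → write _, move left, go to s2
s2 | b[b]_   read b → write c, move left, go to s0
s0 | [b]c_   read b → write c, move right, go to s1
s1 | c[c]_   read c → write _, move stay, go to s1
s1 | c[_]_   read _ → write c, move right, go to s2
s2 | cc[_]   read _ → write b, move left, go to sH
sH | c[c]b
The non-blank tape span at halt is ccb.

ccb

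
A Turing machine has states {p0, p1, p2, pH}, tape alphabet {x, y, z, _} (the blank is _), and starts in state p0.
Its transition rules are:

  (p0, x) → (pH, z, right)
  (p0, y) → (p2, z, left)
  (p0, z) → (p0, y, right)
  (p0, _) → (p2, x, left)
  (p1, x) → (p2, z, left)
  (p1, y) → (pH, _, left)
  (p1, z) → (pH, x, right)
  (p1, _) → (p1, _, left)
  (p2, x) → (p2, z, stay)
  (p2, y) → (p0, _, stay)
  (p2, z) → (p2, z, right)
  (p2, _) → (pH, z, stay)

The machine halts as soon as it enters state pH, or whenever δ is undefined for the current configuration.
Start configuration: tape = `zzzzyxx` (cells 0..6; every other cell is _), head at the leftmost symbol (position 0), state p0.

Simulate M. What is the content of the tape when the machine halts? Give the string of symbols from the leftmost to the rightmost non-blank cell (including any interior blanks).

zxxxxzxx

p0 | _[z]zzzyxx   read z → write y, move right, go to p0
p0 | _y[z]zzyxx   read z → write y, move right, go to p0
p0 | _yy[z]zyxx   read z → write y, move right, go to p0
p0 | _yyy[z]yxx   read z → write y, move right, go to p0
p0 | _yyyy[y]xx   read y → write z, move left, go to p2
p2 | _yyy[y]zxx   read y → write _, move stay, go to p0
p0 | _yyy[_]zxx   read _ → write x, move left, go to p2
p2 | _yy[y]xzxx   read y → write _, move stay, go to p0
p0 | _yy[_]xzxx   read _ → write x, move left, go to p2
p2 | _y[y]xxzxx   read y → write _, move stay, go to p0
p0 | _y[_]xxzxx   read _ → write x, move left, go to p2
p2 | _[y]xxxzxx   read y → write _, move stay, go to p0
p0 | _[_]xxxzxx   read _ → write x, move left, go to p2
p2 | [_]xxxxzxx   read _ → write z, move stay, go to pH
pH | [z]xxxxzxx
The non-blank tape span at halt is zxxxxzxx.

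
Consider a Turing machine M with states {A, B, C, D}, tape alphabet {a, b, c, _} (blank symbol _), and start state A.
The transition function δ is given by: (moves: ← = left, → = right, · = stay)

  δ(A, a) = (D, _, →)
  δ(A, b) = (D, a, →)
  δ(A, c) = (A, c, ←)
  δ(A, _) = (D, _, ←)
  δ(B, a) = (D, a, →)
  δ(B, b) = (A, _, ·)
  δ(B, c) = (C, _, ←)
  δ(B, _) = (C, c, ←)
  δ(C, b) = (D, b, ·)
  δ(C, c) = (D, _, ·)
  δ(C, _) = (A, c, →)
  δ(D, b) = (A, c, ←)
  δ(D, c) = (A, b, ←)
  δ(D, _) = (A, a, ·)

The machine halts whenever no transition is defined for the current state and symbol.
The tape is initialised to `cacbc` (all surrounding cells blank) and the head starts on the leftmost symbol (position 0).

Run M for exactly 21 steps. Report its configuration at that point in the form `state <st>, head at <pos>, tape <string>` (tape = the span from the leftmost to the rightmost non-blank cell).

state A, head at -2, tape a_bacbc

A | __[c]acbc   read c → write c, move ←, go to A
A | _[_]cacbc   read _ → write _, move ←, go to D
D | [_]_cacbc   read _ → write a, move ·, go to A
A | [a]_cacbc   read a → write _, move →, go to D
D | _[_]cacbc   read _ → write a, move ·, go to A
A | _[a]cacbc   read a → write _, move →, go to D
D | __[c]acbc   read c → write b, move ←, go to A
A | _[_]bacbc   read _ → write _, move ←, go to D
D | [_]_bacbc   read _ → write a, move ·, go to A
A | [a]_bacbc   read a → write _, move →, go to D
D | _[_]bacbc   read _ → write a, move ·, go to A
A | _[a]bacbc   read a → write _, move →, go to D
D | __[b]acbc   read b → write c, move ←, go to A
A | _[_]cacbc   read _ → write _, move ←, go to D
D | [_]_cacbc   read _ → write a, move ·, go to A
A | [a]_cacbc   read a → write _, move →, go to D
D | _[_]cacbc   read _ → write a, move ·, go to A
A | _[a]cacbc   read a → write _, move →, go to D
D | __[c]acbc   read c → write b, move ←, go to A
A | _[_]bacbc   read _ → write _, move ←, go to D
D | [_]_bacbc   read _ → write a, move ·, go to A
A | [a]_bacbc
After 21 steps: state A, head at -2, tape a_bacbc.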